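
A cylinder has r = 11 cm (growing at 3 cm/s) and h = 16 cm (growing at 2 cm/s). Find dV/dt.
1298π cm³/s

V = πr²h
dV/dt = 2πrh·dr/dt + πr²·dh/dt
= 2π(11)(16)(3) + π(11)²(2)
= 1298π cm³/s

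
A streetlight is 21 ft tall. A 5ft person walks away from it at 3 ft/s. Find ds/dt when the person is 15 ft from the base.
15/16 ft/s

By similar triangles: 21/(x+s) = 5/s
Solving: s = 5x/16
ds/dt = 5/16 · dx/dt = 5/16 · 3 = 15/16 ft/s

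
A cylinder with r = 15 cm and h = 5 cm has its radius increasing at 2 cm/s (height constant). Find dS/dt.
140π cm²/s

S = 2πrh + 2πr² (lateral + bases)
dS/dt = (2πh + 4πr)·dr/dt = (2π·5 + 4π·15)·2
= 140π cm²/s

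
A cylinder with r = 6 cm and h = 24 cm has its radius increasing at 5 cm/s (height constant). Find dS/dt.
360π cm²/s

S = 2πrh + 2πr² (lateral + bases)
dS/dt = (2πh + 4πr)·dr/dt = (2π·24 + 4π·6)·5
= 360π cm²/s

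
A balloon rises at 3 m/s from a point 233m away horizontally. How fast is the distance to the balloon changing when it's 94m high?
282√101/2525 ≈ 1.122 m/s

z² = 233² + y²
z = √(233² + 94²) = 25√101
dz/dt = y/z · dy/dt = 94/(25√101) · 3 = 282√101/2525 ≈ 1.122 m/s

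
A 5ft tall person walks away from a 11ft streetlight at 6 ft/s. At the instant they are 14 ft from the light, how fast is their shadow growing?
5 ft/s

By similar triangles: 11/(x+s) = 5/s
Solving: s = 5x/6
ds/dt = 5/6 · dx/dt = 5/6 · 6 = 5 ft/s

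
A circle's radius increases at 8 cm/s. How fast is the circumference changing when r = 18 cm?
16π cm/s

C = 2πr
dC/dt = 2π · dr/dt = 2π · 8 = 16π cm/s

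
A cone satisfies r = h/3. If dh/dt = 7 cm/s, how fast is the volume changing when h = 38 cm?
10108π/9 cm³/s

V = (1/3)π(h/3)²h = πh³/27
dV/dt = πh²/9 · 7
At h = 38: dV/dt = 10108π/9 cm³/s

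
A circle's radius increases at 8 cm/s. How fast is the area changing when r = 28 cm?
448π cm²/s

A = πr²
dA/dt = 2πr · dr/dt = 2π(28)(8) = 448π cm²/s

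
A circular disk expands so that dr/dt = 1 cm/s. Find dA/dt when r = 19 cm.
38π cm²/s

A = πr²
dA/dt = 2πr · dr/dt = 2π(19)(1) = 38π cm²/s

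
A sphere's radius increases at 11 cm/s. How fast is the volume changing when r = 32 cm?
45056π cm³/s

V = (4/3)πr³
dV/dt = dV/dr · dr/dt = 4πr² · 11
At r = 32: dV/dt = 45056π cm³/s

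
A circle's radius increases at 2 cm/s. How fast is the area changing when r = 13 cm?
52π cm²/s

A = πr²
dA/dt = 2πr · dr/dt = 2π(13)(2) = 52π cm²/s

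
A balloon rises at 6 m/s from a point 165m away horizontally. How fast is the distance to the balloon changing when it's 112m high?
672√39769/39769 ≈ 3.37 m/s

z² = 165² + y²
z = √(165² + 112²) = √39769
dz/dt = y/z · dy/dt = 112/√39769 · 6 = 672√39769/39769 ≈ 3.37 m/s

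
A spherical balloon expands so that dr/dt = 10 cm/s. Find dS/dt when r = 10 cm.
800π cm²/s

S = 4πr²
dS/dt = dS/dr · dr/dt = 8πr · 10
At r = 10: dS/dt = 800π cm²/s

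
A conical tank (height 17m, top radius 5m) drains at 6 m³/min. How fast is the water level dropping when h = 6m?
289/(150π) ≈ 0.6133 m/min

r/h = 5/17, so r = (5/17)h
V = (1/3)πr²h = (1/3)π((5/17)h)²h = (25/867)πh³
dV/dh = (25/289)πh²
dh/dt = (dV/dt)/(dV/dh) = -6/((25/289)π·6²) = -289/(150π) m/min
The level is dropping at 289/(150π) ≈ 0.6133 m/min.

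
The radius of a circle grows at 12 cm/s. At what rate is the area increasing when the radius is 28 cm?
672π cm²/s

A = πr²
dA/dt = 2πr · dr/dt = 2π(28)(12) = 672π cm²/s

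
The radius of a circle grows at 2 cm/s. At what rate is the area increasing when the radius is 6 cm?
24π cm²/s

A = πr²
dA/dt = 2πr · dr/dt = 2π(6)(2) = 24π cm²/s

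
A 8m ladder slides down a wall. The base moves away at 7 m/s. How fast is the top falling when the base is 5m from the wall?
35√39/39 ≈ 5.604 m/s

x² + y² = 8²
2x·dx/dt + 2y·dy/dt = 0
dy/dt = -x/y · dx/dt = -5/√39 · 7 = -35√39/39 m/s
The top is descending at 35√39/39 ≈ 5.604 m/s.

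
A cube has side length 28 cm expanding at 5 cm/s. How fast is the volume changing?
11760 cm³/s

V = s³
dV/dt = 3s² · ds/dt = 3·28²·5 = 11760 cm³/s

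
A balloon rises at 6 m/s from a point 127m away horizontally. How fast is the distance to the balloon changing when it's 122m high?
732√31013/31013 ≈ 4.157 m/s

z² = 127² + y²
z = √(127² + 122²) = √31013
dz/dt = y/z · dy/dt = 122/√31013 · 6 = 732√31013/31013 ≈ 4.157 m/s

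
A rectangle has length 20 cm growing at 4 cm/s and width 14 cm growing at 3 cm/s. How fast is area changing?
116 cm²/s

A = lw
dA/dt = w·dl/dt + l·dw/dt = 14·4 + 20·3 = 116 cm²/s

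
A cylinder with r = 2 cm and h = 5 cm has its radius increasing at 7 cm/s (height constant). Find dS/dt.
126π cm²/s

S = 2πrh + 2πr² (lateral + bases)
dS/dt = (2πh + 4πr)·dr/dt = (2π·5 + 4π·2)·7
= 126π cm²/s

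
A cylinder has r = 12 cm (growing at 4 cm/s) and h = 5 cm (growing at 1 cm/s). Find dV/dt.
624π cm³/s

V = πr²h
dV/dt = 2πrh·dr/dt + πr²·dh/dt
= 2π(12)(5)(4) + π(12)²(1)
= 624π cm³/s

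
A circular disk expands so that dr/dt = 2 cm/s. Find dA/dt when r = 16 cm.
64π cm²/s

A = πr²
dA/dt = 2πr · dr/dt = 2π(16)(2) = 64π cm²/s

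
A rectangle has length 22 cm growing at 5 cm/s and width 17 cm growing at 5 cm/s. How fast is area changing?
195 cm²/s

A = lw
dA/dt = w·dl/dt + l·dw/dt = 17·5 + 22·5 = 195 cm²/s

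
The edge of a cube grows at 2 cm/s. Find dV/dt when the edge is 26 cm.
4056 cm³/s

V = s³
dV/dt = 3s² · ds/dt = 3·26²·2 = 4056 cm³/s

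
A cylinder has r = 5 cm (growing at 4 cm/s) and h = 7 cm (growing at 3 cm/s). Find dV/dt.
355π cm³/s

V = πr²h
dV/dt = 2πrh·dr/dt + πr²·dh/dt
= 2π(5)(7)(4) + π(5)²(3)
= 355π cm³/s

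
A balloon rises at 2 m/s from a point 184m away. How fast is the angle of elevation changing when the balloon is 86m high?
0.008921 rad/s

tan(θ) = y/184
sec²(θ) · dθ/dt = (1/184) · dy/dt
dθ/dt = cos²(θ)/184 · 2 = 184/(184² + 86²) · 2
dθ/dt = 0.008921 rad/s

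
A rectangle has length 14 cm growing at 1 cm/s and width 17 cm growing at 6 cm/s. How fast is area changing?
101 cm²/s

A = lw
dA/dt = w·dl/dt + l·dw/dt = 17·1 + 14·6 = 101 cm²/s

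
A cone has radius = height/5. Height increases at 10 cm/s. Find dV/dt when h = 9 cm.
162π/5 cm³/s

V = (1/3)π(h/5)²h = πh³/75
dV/dt = πh²/25 · 10
At h = 9: dV/dt = 162π/5 cm³/s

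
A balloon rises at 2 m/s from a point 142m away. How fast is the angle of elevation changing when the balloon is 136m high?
0.007346 rad/s

tan(θ) = y/142
sec²(θ) · dθ/dt = (1/142) · dy/dt
dθ/dt = cos²(θ)/142 · 2 = 142/(142² + 136²) · 2
dθ/dt = 0.007346 rad/s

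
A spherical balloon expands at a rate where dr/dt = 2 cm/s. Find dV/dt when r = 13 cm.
1352π cm³/s

V = (4/3)πr³
dV/dt = dV/dr · dr/dt = 4πr² · 2
At r = 13: dV/dt = 1352π cm³/s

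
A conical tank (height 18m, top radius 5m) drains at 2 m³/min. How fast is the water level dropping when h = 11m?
648/(3025π) ≈ 0.06819 m/min

r/h = 5/18, so r = (5/18)h
V = (1/3)πr²h = (1/3)π((5/18)h)²h = (25/972)πh³
dV/dh = (25/324)πh²
dh/dt = (dV/dt)/(dV/dh) = -2/((25/324)π·11²) = -648/(3025π) m/min
The level is dropping at 648/(3025π) ≈ 0.06819 m/min.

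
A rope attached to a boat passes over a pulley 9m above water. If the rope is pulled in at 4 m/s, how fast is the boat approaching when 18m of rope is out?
8√3/3 ≈ 4.619 m/s

rope² = x² + 9²
x = √(18² - 9²) = 9√3
dx/dt = (rope/x) · d(rope)/dt = (18/(9√3)) · (-4) = -8√3/3 m/s
The boat approaches at 8√3/3 ≈ 4.619 m/s.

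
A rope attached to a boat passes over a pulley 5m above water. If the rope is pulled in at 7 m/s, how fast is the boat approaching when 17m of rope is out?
119√66/132 ≈ 7.324 m/s

rope² = x² + 5²
x = √(17² - 5²) = 2√66
dx/dt = (rope/x) · d(rope)/dt = (17/(2√66)) · (-7) = -119√66/132 m/s
The boat approaches at 119√66/132 ≈ 7.324 m/s.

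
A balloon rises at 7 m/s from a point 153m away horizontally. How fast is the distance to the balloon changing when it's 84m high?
196√3385/3385 ≈ 3.369 m/s

z² = 153² + y²
z = √(153² + 84²) = 3√3385
dz/dt = y/z · dy/dt = 84/(3√3385) · 7 = 196√3385/3385 ≈ 3.369 m/s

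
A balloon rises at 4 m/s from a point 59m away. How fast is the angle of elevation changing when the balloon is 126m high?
0.012192 rad/s

tan(θ) = y/59
sec²(θ) · dθ/dt = (1/59) · dy/dt
dθ/dt = cos²(θ)/59 · 4 = 59/(59² + 126²) · 4
dθ/dt = 0.012192 rad/s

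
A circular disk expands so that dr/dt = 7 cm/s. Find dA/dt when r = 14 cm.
196π cm²/s

A = πr²
dA/dt = 2πr · dr/dt = 2π(14)(7) = 196π cm²/s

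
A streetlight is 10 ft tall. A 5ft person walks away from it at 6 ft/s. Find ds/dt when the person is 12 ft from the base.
6 ft/s

By similar triangles: 10/(x+s) = 5/s
Solving: s = 5x/5
ds/dt = 5/5 · dx/dt = 1 · 6 = 6 ft/s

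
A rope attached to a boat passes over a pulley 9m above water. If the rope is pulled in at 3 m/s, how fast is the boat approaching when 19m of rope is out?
57√70/140 ≈ 3.406 m/s

rope² = x² + 9²
x = √(19² - 9²) = 2√70
dx/dt = (rope/x) · d(rope)/dt = (19/(2√70)) · (-3) = -57√70/140 m/s
The boat approaches at 57√70/140 ≈ 3.406 m/s.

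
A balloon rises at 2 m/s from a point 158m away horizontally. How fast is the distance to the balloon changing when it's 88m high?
88√8177/8177 ≈ 0.9732 m/s

z² = 158² + y²
z = √(158² + 88²) = 2√8177
dz/dt = y/z · dy/dt = 88/(2√8177) · 2 = 88√8177/8177 ≈ 0.9732 m/s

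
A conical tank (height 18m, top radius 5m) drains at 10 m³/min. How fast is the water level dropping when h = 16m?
81/(160π) ≈ 0.1611 m/min

r/h = 5/18, so r = (5/18)h
V = (1/3)πr²h = (1/3)π((5/18)h)²h = (25/972)πh³
dV/dh = (25/324)πh²
dh/dt = (dV/dt)/(dV/dh) = -10/((25/324)π·16²) = -81/(160π) m/min
The level is dropping at 81/(160π) ≈ 0.1611 m/min.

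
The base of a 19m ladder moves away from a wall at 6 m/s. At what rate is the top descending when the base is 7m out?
7√78/26 ≈ 2.378 m/s

x² + y² = 19²
2x·dx/dt + 2y·dy/dt = 0
dy/dt = -x/y · dx/dt = -7/(2√78) · 6 = -7√78/26 m/s
The top is descending at 7√78/26 ≈ 2.378 m/s.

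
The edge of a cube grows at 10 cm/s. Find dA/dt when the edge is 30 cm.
3600 cm²/s

A = 6s²
dA/dt = 12s · ds/dt = 12·30·10 = 3600 cm²/s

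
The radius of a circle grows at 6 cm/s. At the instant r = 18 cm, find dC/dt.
12π cm/s

C = 2πr
dC/dt = 2π · dr/dt = 2π · 6 = 12π cm/s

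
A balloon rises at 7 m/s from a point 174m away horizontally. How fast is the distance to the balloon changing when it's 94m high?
329√9778/9778 ≈ 3.327 m/s

z² = 174² + y²
z = √(174² + 94²) = 2√9778
dz/dt = y/z · dy/dt = 94/(2√9778) · 7 = 329√9778/9778 ≈ 3.327 m/s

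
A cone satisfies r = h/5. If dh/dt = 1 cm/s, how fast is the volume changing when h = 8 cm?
64π/25 cm³/s

V = (1/3)π(h/5)²h = πh³/75
dV/dt = πh²/25 · 1
At h = 8: dV/dt = 64π/25 cm³/s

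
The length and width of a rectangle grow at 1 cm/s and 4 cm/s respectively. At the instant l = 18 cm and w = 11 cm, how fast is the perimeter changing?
10 cm/s

P = 2(l + w)
dP/dt = 2(dl/dt + dw/dt) = 2(1 + 4) = 10 cm/s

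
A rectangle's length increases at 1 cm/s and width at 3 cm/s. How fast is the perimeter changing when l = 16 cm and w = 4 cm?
8 cm/s

P = 2(l + w)
dP/dt = 2(dl/dt + dw/dt) = 2(1 + 3) = 8 cm/s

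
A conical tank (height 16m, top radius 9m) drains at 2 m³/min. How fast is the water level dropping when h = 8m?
8/(81π) ≈ 0.03144 m/min

r/h = 9/16, so r = (9/16)h
V = (1/3)πr²h = (1/3)π((9/16)h)²h = (27/256)πh³
dV/dh = (81/256)πh²
dh/dt = (dV/dt)/(dV/dh) = -2/((81/256)π·8²) = -8/(81π) m/min
The level is dropping at 8/(81π) ≈ 0.03144 m/min.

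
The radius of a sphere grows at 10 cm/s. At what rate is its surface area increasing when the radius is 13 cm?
1040π cm²/s

S = 4πr²
dS/dt = dS/dr · dr/dt = 8πr · 10
At r = 13: dS/dt = 1040π cm²/s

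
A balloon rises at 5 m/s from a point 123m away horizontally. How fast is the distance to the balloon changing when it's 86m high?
86√901/901 ≈ 2.865 m/s

z² = 123² + y²
z = √(123² + 86²) = 5√901
dz/dt = y/z · dy/dt = 86/(5√901) · 5 = 86√901/901 ≈ 2.865 m/s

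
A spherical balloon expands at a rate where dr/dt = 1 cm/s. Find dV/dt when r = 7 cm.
196π cm³/s

V = (4/3)πr³
dV/dt = dV/dr · dr/dt = 4πr² · 1
At r = 7: dV/dt = 196π cm³/s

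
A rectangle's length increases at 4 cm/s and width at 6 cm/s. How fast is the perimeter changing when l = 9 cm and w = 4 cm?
20 cm/s

P = 2(l + w)
dP/dt = 2(dl/dt + dw/dt) = 2(4 + 6) = 20 cm/s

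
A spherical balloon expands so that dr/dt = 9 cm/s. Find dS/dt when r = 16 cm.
1152π cm²/s

S = 4πr²
dS/dt = dS/dr · dr/dt = 8πr · 9
At r = 16: dS/dt = 1152π cm²/s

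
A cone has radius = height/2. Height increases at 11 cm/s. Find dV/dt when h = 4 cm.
44π cm³/s

V = (1/3)π(h/2)²h = πh³/12
dV/dt = πh²/4 · 11
At h = 4: dV/dt = 44π cm³/s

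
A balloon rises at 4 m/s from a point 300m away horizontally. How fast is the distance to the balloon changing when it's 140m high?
14√274/137 ≈ 1.692 m/s

z² = 300² + y²
z = √(300² + 140²) = 20√274
dz/dt = y/z · dy/dt = 140/(20√274) · 4 = 14√274/137 ≈ 1.692 m/s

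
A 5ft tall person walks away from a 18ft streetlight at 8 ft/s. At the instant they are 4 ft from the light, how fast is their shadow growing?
40/13 ft/s

By similar triangles: 18/(x+s) = 5/s
Solving: s = 5x/13
ds/dt = 5/13 · dx/dt = 5/13 · 8 = 40/13 ft/s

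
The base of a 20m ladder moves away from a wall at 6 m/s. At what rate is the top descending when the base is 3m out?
18√391/391 ≈ 0.9103 m/s

x² + y² = 20²
2x·dx/dt + 2y·dy/dt = 0
dy/dt = -x/y · dx/dt = -3/√391 · 6 = -18√391/391 m/s
The top is descending at 18√391/391 ≈ 0.9103 m/s.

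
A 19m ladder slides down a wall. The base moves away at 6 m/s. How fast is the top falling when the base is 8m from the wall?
16√33/33 ≈ 2.785 m/s

x² + y² = 19²
2x·dx/dt + 2y·dy/dt = 0
dy/dt = -x/y · dx/dt = -8/(3√33) · 6 = -16√33/33 m/s
The top is descending at 16√33/33 ≈ 2.785 m/s.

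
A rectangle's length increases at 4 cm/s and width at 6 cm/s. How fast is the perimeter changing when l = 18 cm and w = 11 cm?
20 cm/s

P = 2(l + w)
dP/dt = 2(dl/dt + dw/dt) = 2(4 + 6) = 20 cm/s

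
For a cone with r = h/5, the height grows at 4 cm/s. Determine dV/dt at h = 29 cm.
3364π/25 cm³/s

V = (1/3)π(h/5)²h = πh³/75
dV/dt = πh²/25 · 4
At h = 29: dV/dt = 3364π/25 cm³/s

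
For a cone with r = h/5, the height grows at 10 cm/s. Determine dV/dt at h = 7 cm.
98π/5 cm³/s

V = (1/3)π(h/5)²h = πh³/75
dV/dt = πh²/25 · 10
At h = 7: dV/dt = 98π/5 cm³/s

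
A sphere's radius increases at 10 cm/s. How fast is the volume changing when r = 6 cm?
1440π cm³/s

V = (4/3)πr³
dV/dt = dV/dr · dr/dt = 4πr² · 10
At r = 6: dV/dt = 1440π cm³/s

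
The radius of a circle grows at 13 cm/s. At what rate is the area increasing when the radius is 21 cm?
546π cm²/s

A = πr²
dA/dt = 2πr · dr/dt = 2π(21)(13) = 546π cm²/s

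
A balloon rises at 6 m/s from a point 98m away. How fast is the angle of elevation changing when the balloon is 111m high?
0.026819 rad/s

tan(θ) = y/98
sec²(θ) · dθ/dt = (1/98) · dy/dt
dθ/dt = cos²(θ)/98 · 6 = 98/(98² + 111²) · 6
dθ/dt = 0.026819 rad/s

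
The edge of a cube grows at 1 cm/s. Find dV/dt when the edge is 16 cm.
768 cm³/s

V = s³
dV/dt = 3s² · ds/dt = 3·16²·1 = 768 cm³/s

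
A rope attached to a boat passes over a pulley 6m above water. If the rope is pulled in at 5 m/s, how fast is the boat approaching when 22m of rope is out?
55√7/28 ≈ 5.197 m/s

rope² = x² + 6²
x = √(22² - 6²) = 8√7
dx/dt = (rope/x) · d(rope)/dt = (22/(8√7)) · (-5) = -55√7/28 m/s
The boat approaches at 55√7/28 ≈ 5.197 m/s.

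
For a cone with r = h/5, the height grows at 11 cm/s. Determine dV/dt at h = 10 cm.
44π cm³/s

V = (1/3)π(h/5)²h = πh³/75
dV/dt = πh²/25 · 11
At h = 10: dV/dt = 44π cm³/s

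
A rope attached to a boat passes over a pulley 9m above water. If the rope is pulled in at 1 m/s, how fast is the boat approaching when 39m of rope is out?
13√10/40 ≈ 1.028 m/s

rope² = x² + 9²
x = √(39² - 9²) = 12√10
dx/dt = (rope/x) · d(rope)/dt = (39/(12√10)) · (-1) = -13√10/40 m/s
The boat approaches at 13√10/40 ≈ 1.028 m/s.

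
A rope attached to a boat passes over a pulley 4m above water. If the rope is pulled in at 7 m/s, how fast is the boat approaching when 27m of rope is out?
189√713/713 ≈ 7.078 m/s

rope² = x² + 4²
x = √(27² - 4²) = √713
dx/dt = (rope/x) · d(rope)/dt = (27/√713) · (-7) = -189√713/713 m/s
The boat approaches at 189√713/713 ≈ 7.078 m/s.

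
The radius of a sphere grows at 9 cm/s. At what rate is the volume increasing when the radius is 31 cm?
34596π cm³/s

V = (4/3)πr³
dV/dt = dV/dr · dr/dt = 4πr² · 9
At r = 31: dV/dt = 34596π cm³/s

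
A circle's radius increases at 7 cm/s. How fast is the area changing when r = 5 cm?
70π cm²/s

A = πr²
dA/dt = 2πr · dr/dt = 2π(5)(7) = 70π cm²/s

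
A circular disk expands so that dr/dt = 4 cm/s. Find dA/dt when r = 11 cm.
88π cm²/s

A = πr²
dA/dt = 2πr · dr/dt = 2π(11)(4) = 88π cm²/s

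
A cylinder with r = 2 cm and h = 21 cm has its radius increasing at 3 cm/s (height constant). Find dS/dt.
150π cm²/s

S = 2πrh + 2πr² (lateral + bases)
dS/dt = (2πh + 4πr)·dr/dt = (2π·21 + 4π·2)·3
= 150π cm²/s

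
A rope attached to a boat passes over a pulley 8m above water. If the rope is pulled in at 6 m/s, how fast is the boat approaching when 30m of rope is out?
90√209/209 ≈ 6.225 m/s

rope² = x² + 8²
x = √(30² - 8²) = 2√209
dx/dt = (rope/x) · d(rope)/dt = (30/(2√209)) · (-6) = -90√209/209 m/s
The boat approaches at 90√209/209 ≈ 6.225 m/s.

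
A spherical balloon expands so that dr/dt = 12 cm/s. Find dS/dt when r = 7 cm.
672π cm²/s

S = 4πr²
dS/dt = dS/dr · dr/dt = 8πr · 12
At r = 7: dS/dt = 672π cm²/s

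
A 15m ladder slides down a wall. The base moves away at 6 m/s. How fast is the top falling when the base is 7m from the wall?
21√11/22 ≈ 3.166 m/s

x² + y² = 15²
2x·dx/dt + 2y·dy/dt = 0
dy/dt = -x/y · dx/dt = -7/(4√11) · 6 = -21√11/22 m/s
The top is descending at 21√11/22 ≈ 3.166 m/s.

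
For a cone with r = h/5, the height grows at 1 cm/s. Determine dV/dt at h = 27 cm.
729π/25 cm³/s

V = (1/3)π(h/5)²h = πh³/75
dV/dt = πh²/25 · 1
At h = 27: dV/dt = 729π/25 cm³/s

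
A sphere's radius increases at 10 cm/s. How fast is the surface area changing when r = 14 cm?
1120π cm²/s

S = 4πr²
dS/dt = dS/dr · dr/dt = 8πr · 10
At r = 14: dS/dt = 1120π cm²/s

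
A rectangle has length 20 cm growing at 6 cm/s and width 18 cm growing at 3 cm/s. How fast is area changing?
168 cm²/s

A = lw
dA/dt = w·dl/dt + l·dw/dt = 18·6 + 20·3 = 168 cm²/s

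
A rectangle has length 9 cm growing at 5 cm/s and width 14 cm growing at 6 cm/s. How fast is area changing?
124 cm²/s

A = lw
dA/dt = w·dl/dt + l·dw/dt = 14·5 + 9·6 = 124 cm²/s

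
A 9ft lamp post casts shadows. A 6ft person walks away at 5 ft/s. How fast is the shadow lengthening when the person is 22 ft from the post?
10 ft/s

By similar triangles: 9/(x+s) = 6/s
Solving: s = 6x/3
ds/dt = 6/3 · dx/dt = 2 · 5 = 10 ft/s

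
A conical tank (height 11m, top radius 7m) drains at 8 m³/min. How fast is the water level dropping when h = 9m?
968/(3969π) ≈ 0.07763 m/min

r/h = 7/11, so r = (7/11)h
V = (1/3)πr²h = (1/3)π((7/11)h)²h = (49/363)πh³
dV/dh = (49/121)πh²
dh/dt = (dV/dt)/(dV/dh) = -8/((49/121)π·9²) = -968/(3969π) m/min
The level is dropping at 968/(3969π) ≈ 0.07763 m/min.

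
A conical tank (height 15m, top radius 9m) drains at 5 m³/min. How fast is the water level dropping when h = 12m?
125/(1296π) ≈ 0.0307 m/min

r/h = 9/15, so r = (3/5)h
V = (1/3)πr²h = (1/3)π((3/5)h)²h = (3/25)πh³
dV/dh = (9/25)πh²
dh/dt = (dV/dt)/(dV/dh) = -5/((9/25)π·12²) = -125/(1296π) m/min
The level is dropping at 125/(1296π) ≈ 0.0307 m/min.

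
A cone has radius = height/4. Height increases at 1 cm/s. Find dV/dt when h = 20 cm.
25π cm³/s

V = (1/3)π(h/4)²h = πh³/48
dV/dt = πh²/16 · 1
At h = 20: dV/dt = 25π cm³/s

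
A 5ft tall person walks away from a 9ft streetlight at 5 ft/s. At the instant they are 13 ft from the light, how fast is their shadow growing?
25/4 ft/s

By similar triangles: 9/(x+s) = 5/s
Solving: s = 5x/4
ds/dt = 5/4 · dx/dt = 5/4 · 5 = 25/4 ft/s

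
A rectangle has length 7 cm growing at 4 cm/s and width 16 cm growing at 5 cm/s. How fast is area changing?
99 cm²/s

A = lw
dA/dt = w·dl/dt + l·dw/dt = 16·4 + 7·5 = 99 cm²/s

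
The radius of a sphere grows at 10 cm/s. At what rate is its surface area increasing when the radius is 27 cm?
2160π cm²/s

S = 4πr²
dS/dt = dS/dr · dr/dt = 8πr · 10
At r = 27: dS/dt = 2160π cm²/s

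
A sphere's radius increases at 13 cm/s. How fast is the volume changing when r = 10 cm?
5200π cm³/s

V = (4/3)πr³
dV/dt = dV/dr · dr/dt = 4πr² · 13
At r = 10: dV/dt = 5200π cm³/s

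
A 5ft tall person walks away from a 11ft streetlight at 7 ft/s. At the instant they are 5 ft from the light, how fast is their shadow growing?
35/6 ft/s

By similar triangles: 11/(x+s) = 5/s
Solving: s = 5x/6
ds/dt = 5/6 · dx/dt = 5/6 · 7 = 35/6 ft/s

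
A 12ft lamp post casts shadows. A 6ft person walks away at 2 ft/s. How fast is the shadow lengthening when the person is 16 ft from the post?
2 ft/s

By similar triangles: 12/(x+s) = 6/s
Solving: s = 6x/6
ds/dt = 6/6 · dx/dt = 1 · 2 = 2 ft/s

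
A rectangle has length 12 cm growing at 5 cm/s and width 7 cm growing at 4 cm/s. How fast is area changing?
83 cm²/s

A = lw
dA/dt = w·dl/dt + l·dw/dt = 7·5 + 12·4 = 83 cm²/s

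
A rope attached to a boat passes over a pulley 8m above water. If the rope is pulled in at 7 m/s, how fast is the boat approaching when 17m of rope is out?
119/15 ≈ 7.933 m/s

rope² = x² + 8²
x = √(17² - 8²) = 15
dx/dt = (rope/x) · d(rope)/dt = (17/15) · (-7) = -119/15 m/s
The boat approaches at 119/15 ≈ 7.933 m/s.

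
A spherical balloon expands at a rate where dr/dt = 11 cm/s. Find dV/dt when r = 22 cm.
21296π cm³/s

V = (4/3)πr³
dV/dt = dV/dr · dr/dt = 4πr² · 11
At r = 22: dV/dt = 21296π cm³/s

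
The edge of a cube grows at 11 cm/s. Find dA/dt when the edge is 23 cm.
3036 cm²/s

A = 6s²
dA/dt = 12s · ds/dt = 12·23·11 = 3036 cm²/s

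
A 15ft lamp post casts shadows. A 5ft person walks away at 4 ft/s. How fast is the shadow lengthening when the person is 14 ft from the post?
2 ft/s

By similar triangles: 15/(x+s) = 5/s
Solving: s = 5x/10
ds/dt = 5/10 · dx/dt = 1/2 · 4 = 2 ft/s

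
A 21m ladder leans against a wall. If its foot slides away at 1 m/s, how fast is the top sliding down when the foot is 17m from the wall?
17√38/76 ≈ 1.379 m/s

x² + y² = 21²
2x·dx/dt + 2y·dy/dt = 0
dy/dt = -x/y · dx/dt = -17/(2√38) · 1 = -17√38/76 m/s
The top is descending at 17√38/76 ≈ 1.379 m/s.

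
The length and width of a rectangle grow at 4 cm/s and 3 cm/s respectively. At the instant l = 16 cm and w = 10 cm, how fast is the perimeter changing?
14 cm/s

P = 2(l + w)
dP/dt = 2(dl/dt + dw/dt) = 2(4 + 3) = 14 cm/s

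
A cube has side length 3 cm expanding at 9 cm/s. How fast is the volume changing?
243 cm³/s

V = s³
dV/dt = 3s² · ds/dt = 3·3²·9 = 243 cm³/s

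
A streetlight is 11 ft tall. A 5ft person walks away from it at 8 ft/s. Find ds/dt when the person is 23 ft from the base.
20/3 ft/s

By similar triangles: 11/(x+s) = 5/s
Solving: s = 5x/6
ds/dt = 5/6 · dx/dt = 5/6 · 8 = 20/3 ft/s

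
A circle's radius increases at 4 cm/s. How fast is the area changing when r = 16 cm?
128π cm²/s

A = πr²
dA/dt = 2πr · dr/dt = 2π(16)(4) = 128π cm²/s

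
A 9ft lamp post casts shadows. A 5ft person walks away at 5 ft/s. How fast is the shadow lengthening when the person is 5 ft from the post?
25/4 ft/s

By similar triangles: 9/(x+s) = 5/s
Solving: s = 5x/4
ds/dt = 5/4 · dx/dt = 5/4 · 5 = 25/4 ft/s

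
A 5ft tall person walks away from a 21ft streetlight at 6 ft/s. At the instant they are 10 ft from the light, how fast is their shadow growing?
15/8 ft/s

By similar triangles: 21/(x+s) = 5/s
Solving: s = 5x/16
ds/dt = 5/16 · dx/dt = 5/16 · 6 = 15/8 ft/s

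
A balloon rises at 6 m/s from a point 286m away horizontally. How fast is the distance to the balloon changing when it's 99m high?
54√757/757 ≈ 1.963 m/s

z² = 286² + y²
z = √(286² + 99²) = 11√757
dz/dt = y/z · dy/dt = 99/(11√757) · 6 = 54√757/757 ≈ 1.963 m/s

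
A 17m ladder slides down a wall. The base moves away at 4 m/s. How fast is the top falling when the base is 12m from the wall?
48√145/145 ≈ 3.986 m/s

x² + y² = 17²
2x·dx/dt + 2y·dy/dt = 0
dy/dt = -x/y · dx/dt = -12/√145 · 4 = -48√145/145 m/s
The top is descending at 48√145/145 ≈ 3.986 m/s.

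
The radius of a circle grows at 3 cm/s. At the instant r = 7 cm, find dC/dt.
6π cm/s

C = 2πr
dC/dt = 2π · dr/dt = 2π · 3 = 6π cm/s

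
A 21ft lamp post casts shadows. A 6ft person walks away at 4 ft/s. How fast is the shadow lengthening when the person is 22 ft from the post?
8/5 ft/s

By similar triangles: 21/(x+s) = 6/s
Solving: s = 6x/15
ds/dt = 6/15 · dx/dt = 2/5 · 4 = 8/5 ft/s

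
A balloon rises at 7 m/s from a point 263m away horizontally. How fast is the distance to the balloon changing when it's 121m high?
847√290/4930 ≈ 2.926 m/s

z² = 263² + y²
z = √(263² + 121²) = 17√290
dz/dt = y/z · dy/dt = 121/(17√290) · 7 = 847√290/4930 ≈ 2.926 m/s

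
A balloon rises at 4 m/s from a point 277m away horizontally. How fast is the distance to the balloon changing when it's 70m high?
280√81629/81629 ≈ 0.98 m/s

z² = 277² + y²
z = √(277² + 70²) = √81629
dz/dt = y/z · dy/dt = 70/√81629 · 4 = 280√81629/81629 ≈ 0.98 m/s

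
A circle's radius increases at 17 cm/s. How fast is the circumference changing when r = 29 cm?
34π cm/s

C = 2πr
dC/dt = 2π · dr/dt = 2π · 17 = 34π cm/s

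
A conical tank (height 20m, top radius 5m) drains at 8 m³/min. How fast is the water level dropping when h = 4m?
8/π ≈ 2.546 m/min

r/h = 5/20, so r = (1/4)h
V = (1/3)πr²h = (1/3)π((1/4)h)²h = (1/48)πh³
dV/dh = (1/16)πh²
dh/dt = (dV/dt)/(dV/dh) = -8/((1/16)π·4²) = -8/π m/min
The level is dropping at 8/π ≈ 2.546 m/min.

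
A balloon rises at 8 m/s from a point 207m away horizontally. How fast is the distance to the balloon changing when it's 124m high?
992√2329/11645 ≈ 4.111 m/s

z² = 207² + y²
z = √(207² + 124²) = 5√2329
dz/dt = y/z · dy/dt = 124/(5√2329) · 8 = 992√2329/11645 ≈ 4.111 m/s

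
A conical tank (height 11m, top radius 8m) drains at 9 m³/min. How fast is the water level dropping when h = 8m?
1089/(4096π) ≈ 0.08463 m/min

r/h = 8/11, so r = (8/11)h
V = (1/3)πr²h = (1/3)π((8/11)h)²h = (64/363)πh³
dV/dh = (64/121)πh²
dh/dt = (dV/dt)/(dV/dh) = -9/((64/121)π·8²) = -1089/(4096π) m/min
The level is dropping at 1089/(4096π) ≈ 0.08463 m/min.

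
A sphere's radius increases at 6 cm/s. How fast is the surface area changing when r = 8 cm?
384π cm²/s

S = 4πr²
dS/dt = dS/dr · dr/dt = 8πr · 6
At r = 8: dS/dt = 384π cm²/s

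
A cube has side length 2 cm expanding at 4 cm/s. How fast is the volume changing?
48 cm³/s

V = s³
dV/dt = 3s² · ds/dt = 3·2²·4 = 48 cm³/s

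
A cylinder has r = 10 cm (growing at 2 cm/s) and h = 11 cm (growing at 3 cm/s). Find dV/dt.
740π cm³/s

V = πr²h
dV/dt = 2πrh·dr/dt + πr²·dh/dt
= 2π(10)(11)(2) + π(10)²(3)
= 740π cm³/s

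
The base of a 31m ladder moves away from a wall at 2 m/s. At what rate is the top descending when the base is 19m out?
19√6/30 ≈ 1.551 m/s

x² + y² = 31²
2x·dx/dt + 2y·dy/dt = 0
dy/dt = -x/y · dx/dt = -19/(10√6) · 2 = -19√6/30 m/s
The top is descending at 19√6/30 ≈ 1.551 m/s.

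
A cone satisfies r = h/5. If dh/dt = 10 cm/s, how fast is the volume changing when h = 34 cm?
2312π/5 cm³/s

V = (1/3)π(h/5)²h = πh³/75
dV/dt = πh²/25 · 10
At h = 34: dV/dt = 2312π/5 cm³/s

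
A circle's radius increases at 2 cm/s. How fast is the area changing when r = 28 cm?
112π cm²/s

A = πr²
dA/dt = 2πr · dr/dt = 2π(28)(2) = 112π cm²/s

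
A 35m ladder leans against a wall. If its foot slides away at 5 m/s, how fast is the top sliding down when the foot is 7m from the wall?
5√6/12 ≈ 1.021 m/s

x² + y² = 35²
2x·dx/dt + 2y·dy/dt = 0
dy/dt = -x/y · dx/dt = -7/(14√6) · 5 = -5√6/12 m/s
The top is descending at 5√6/12 ≈ 1.021 m/s.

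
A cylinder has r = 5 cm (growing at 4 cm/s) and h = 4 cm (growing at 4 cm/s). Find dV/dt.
260π cm³/s

V = πr²h
dV/dt = 2πrh·dr/dt + πr²·dh/dt
= 2π(5)(4)(4) + π(5)²(4)
= 260π cm³/s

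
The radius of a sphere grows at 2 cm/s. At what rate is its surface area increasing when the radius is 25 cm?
400π cm²/s

S = 4πr²
dS/dt = dS/dr · dr/dt = 8πr · 2
At r = 25: dS/dt = 400π cm²/s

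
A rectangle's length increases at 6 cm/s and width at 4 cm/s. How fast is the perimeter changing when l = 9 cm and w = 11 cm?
20 cm/s

P = 2(l + w)
dP/dt = 2(dl/dt + dw/dt) = 2(6 + 4) = 20 cm/s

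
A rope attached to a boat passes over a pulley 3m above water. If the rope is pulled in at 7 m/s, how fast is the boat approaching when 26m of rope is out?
182√667/667 ≈ 7.047 m/s

rope² = x² + 3²
x = √(26² - 3²) = √667
dx/dt = (rope/x) · d(rope)/dt = (26/√667) · (-7) = -182√667/667 m/s
The boat approaches at 182√667/667 ≈ 7.047 m/s.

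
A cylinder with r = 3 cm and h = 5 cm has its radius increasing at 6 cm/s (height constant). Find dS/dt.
132π cm²/s

S = 2πrh + 2πr² (lateral + bases)
dS/dt = (2πh + 4πr)·dr/dt = (2π·5 + 4π·3)·6
= 132π cm²/s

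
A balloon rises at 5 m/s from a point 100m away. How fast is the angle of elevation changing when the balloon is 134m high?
0.017885 rad/s

tan(θ) = y/100
sec²(θ) · dθ/dt = (1/100) · dy/dt
dθ/dt = cos²(θ)/100 · 5 = 100/(100² + 134²) · 5
dθ/dt = 0.017885 rad/s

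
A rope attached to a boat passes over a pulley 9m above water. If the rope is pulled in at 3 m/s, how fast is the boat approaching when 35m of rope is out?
105√286/572 ≈ 3.104 m/s

rope² = x² + 9²
x = √(35² - 9²) = 2√286
dx/dt = (rope/x) · d(rope)/dt = (35/(2√286)) · (-3) = -105√286/572 m/s
The boat approaches at 105√286/572 ≈ 3.104 m/s.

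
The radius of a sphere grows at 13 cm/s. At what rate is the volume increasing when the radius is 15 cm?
11700π cm³/s

V = (4/3)πr³
dV/dt = dV/dr · dr/dt = 4πr² · 13
At r = 15: dV/dt = 11700π cm³/s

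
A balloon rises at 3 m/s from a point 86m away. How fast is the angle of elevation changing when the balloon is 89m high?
0.016844 rad/s

tan(θ) = y/86
sec²(θ) · dθ/dt = (1/86) · dy/dt
dθ/dt = cos²(θ)/86 · 3 = 86/(86² + 89²) · 3
dθ/dt = 0.016844 rad/s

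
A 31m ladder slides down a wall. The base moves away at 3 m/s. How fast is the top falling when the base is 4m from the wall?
4√105/105 ≈ 0.3904 m/s

x² + y² = 31²
2x·dx/dt + 2y·dy/dt = 0
dy/dt = -x/y · dx/dt = -4/(3√105) · 3 = -4√105/105 m/s
The top is descending at 4√105/105 ≈ 0.3904 m/s.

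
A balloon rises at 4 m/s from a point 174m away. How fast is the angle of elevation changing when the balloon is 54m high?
0.020969 rad/s

tan(θ) = y/174
sec²(θ) · dθ/dt = (1/174) · dy/dt
dθ/dt = cos²(θ)/174 · 4 = 174/(174² + 54²) · 4
dθ/dt = 0.020969 rad/s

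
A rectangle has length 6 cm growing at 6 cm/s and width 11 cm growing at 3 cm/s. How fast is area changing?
84 cm²/s

A = lw
dA/dt = w·dl/dt + l·dw/dt = 11·6 + 6·3 = 84 cm²/s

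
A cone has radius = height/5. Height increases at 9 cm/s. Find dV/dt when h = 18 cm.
2916π/25 cm³/s

V = (1/3)π(h/5)²h = πh³/75
dV/dt = πh²/25 · 9
At h = 18: dV/dt = 2916π/25 cm³/s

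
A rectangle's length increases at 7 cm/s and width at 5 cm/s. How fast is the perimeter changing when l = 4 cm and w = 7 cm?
24 cm/s

P = 2(l + w)
dP/dt = 2(dl/dt + dw/dt) = 2(7 + 5) = 24 cm/s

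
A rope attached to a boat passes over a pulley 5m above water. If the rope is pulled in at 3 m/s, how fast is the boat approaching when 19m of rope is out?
19√21/28 ≈ 3.11 m/s

rope² = x² + 5²
x = √(19² - 5²) = 4√21
dx/dt = (rope/x) · d(rope)/dt = (19/(4√21)) · (-3) = -19√21/28 m/s
The boat approaches at 19√21/28 ≈ 3.11 m/s.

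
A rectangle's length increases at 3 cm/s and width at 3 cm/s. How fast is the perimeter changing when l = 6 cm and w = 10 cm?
12 cm/s

P = 2(l + w)
dP/dt = 2(dl/dt + dw/dt) = 2(3 + 3) = 12 cm/s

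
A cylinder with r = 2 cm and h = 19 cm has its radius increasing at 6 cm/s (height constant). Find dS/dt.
276π cm²/s

S = 2πrh + 2πr² (lateral + bases)
dS/dt = (2πh + 4πr)·dr/dt = (2π·19 + 4π·2)·6
= 276π cm²/s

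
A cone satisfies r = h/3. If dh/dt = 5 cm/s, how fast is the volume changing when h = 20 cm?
2000π/9 cm³/s

V = (1/3)π(h/3)²h = πh³/27
dV/dt = πh²/9 · 5
At h = 20: dV/dt = 2000π/9 cm³/s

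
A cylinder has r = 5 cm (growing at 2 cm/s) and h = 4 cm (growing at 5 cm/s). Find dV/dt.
205π cm³/s

V = πr²h
dV/dt = 2πrh·dr/dt + πr²·dh/dt
= 2π(5)(4)(2) + π(5)²(5)
= 205π cm³/s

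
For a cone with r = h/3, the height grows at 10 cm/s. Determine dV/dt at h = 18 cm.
360π cm³/s

V = (1/3)π(h/3)²h = πh³/27
dV/dt = πh²/9 · 10
At h = 18: dV/dt = 360π cm³/s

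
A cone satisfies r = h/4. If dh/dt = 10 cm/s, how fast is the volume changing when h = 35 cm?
6125π/8 cm³/s

V = (1/3)π(h/4)²h = πh³/48
dV/dt = πh²/16 · 10
At h = 35: dV/dt = 6125π/8 cm³/s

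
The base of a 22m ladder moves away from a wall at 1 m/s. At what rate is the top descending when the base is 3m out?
3√19/95 ≈ 0.1376 m/s

x² + y² = 22²
2x·dx/dt + 2y·dy/dt = 0
dy/dt = -x/y · dx/dt = -3/(5√19) · 1 = -3√19/95 m/s
The top is descending at 3√19/95 ≈ 0.1376 m/s.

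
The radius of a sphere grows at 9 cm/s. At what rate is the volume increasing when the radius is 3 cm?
324π cm³/s

V = (4/3)πr³
dV/dt = dV/dr · dr/dt = 4πr² · 9
At r = 3: dV/dt = 324π cm³/s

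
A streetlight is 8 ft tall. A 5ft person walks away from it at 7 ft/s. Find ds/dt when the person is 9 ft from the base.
35/3 ft/s

By similar triangles: 8/(x+s) = 5/s
Solving: s = 5x/3
ds/dt = 5/3 · dx/dt = 5/3 · 7 = 35/3 ft/s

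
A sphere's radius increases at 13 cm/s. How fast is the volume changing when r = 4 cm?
832π cm³/s

V = (4/3)πr³
dV/dt = dV/dr · dr/dt = 4πr² · 13
At r = 4: dV/dt = 832π cm³/s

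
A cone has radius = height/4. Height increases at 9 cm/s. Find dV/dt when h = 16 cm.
144π cm³/s

V = (1/3)π(h/4)²h = πh³/48
dV/dt = πh²/16 · 9
At h = 16: dV/dt = 144π cm³/s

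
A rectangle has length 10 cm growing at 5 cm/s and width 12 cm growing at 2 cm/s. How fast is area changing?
80 cm²/s

A = lw
dA/dt = w·dl/dt + l·dw/dt = 12·5 + 10·2 = 80 cm²/s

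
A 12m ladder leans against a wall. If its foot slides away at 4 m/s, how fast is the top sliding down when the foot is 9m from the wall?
12√7/7 ≈ 4.536 m/s

x² + y² = 12²
2x·dx/dt + 2y·dy/dt = 0
dy/dt = -x/y · dx/dt = -9/(3√7) · 4 = -12√7/7 m/s
The top is descending at 12√7/7 ≈ 4.536 m/s.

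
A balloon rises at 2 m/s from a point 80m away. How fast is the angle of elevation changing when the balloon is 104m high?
0.009294 rad/s

tan(θ) = y/80
sec²(θ) · dθ/dt = (1/80) · dy/dt
dθ/dt = cos²(θ)/80 · 2 = 80/(80² + 104²) · 2
dθ/dt = 0.009294 rad/s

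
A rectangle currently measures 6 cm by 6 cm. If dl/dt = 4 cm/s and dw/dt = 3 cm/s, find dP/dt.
14 cm/s

P = 2(l + w)
dP/dt = 2(dl/dt + dw/dt) = 2(4 + 3) = 14 cm/s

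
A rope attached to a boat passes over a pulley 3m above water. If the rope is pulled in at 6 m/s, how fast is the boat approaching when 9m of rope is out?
9√2/2 ≈ 6.364 m/s

rope² = x² + 3²
x = √(9² - 3²) = 6√2
dx/dt = (rope/x) · d(rope)/dt = (9/(6√2)) · (-6) = -9√2/2 m/s
The boat approaches at 9√2/2 ≈ 6.364 m/s.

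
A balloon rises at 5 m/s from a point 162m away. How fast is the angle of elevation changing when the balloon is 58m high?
0.027357 rad/s

tan(θ) = y/162
sec²(θ) · dθ/dt = (1/162) · dy/dt
dθ/dt = cos²(θ)/162 · 5 = 162/(162² + 58²) · 5
dθ/dt = 0.027357 rad/s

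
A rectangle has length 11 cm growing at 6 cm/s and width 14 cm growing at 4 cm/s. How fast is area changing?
128 cm²/s

A = lw
dA/dt = w·dl/dt + l·dw/dt = 14·6 + 11·4 = 128 cm²/s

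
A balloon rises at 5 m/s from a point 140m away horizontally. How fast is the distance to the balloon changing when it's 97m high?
485√29009/29009 ≈ 2.848 m/s

z² = 140² + y²
z = √(140² + 97²) = √29009
dz/dt = y/z · dy/dt = 97/√29009 · 5 = 485√29009/29009 ≈ 2.848 m/s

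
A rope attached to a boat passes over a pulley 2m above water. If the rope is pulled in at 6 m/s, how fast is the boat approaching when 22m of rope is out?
11√30/10 ≈ 6.025 m/s

rope² = x² + 2²
x = √(22² - 2²) = 4√30
dx/dt = (rope/x) · d(rope)/dt = (22/(4√30)) · (-6) = -11√30/10 m/s
The boat approaches at 11√30/10 ≈ 6.025 m/s.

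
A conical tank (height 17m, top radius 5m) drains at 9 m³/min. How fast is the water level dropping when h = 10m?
2601/(2500π) ≈ 0.3312 m/min

r/h = 5/17, so r = (5/17)h
V = (1/3)πr²h = (1/3)π((5/17)h)²h = (25/867)πh³
dV/dh = (25/289)πh²
dh/dt = (dV/dt)/(dV/dh) = -9/((25/289)π·10²) = -2601/(2500π) m/min
The level is dropping at 2601/(2500π) ≈ 0.3312 m/min.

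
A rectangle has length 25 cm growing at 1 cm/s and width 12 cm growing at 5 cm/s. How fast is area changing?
137 cm²/s

A = lw
dA/dt = w·dl/dt + l·dw/dt = 12·1 + 25·5 = 137 cm²/s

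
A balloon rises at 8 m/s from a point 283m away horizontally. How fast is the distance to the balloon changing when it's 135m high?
540√98314/49157 ≈ 3.444 m/s

z² = 283² + y²
z = √(283² + 135²) = √98314
dz/dt = y/z · dy/dt = 135/√98314 · 8 = 540√98314/49157 ≈ 3.444 m/s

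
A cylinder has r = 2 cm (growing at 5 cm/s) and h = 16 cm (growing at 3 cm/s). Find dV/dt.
332π cm³/s

V = πr²h
dV/dt = 2πrh·dr/dt + πr²·dh/dt
= 2π(2)(16)(5) + π(2)²(3)
= 332π cm³/s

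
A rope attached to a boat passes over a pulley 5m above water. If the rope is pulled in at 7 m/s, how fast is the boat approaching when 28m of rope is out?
196√759/759 ≈ 7.114 m/s

rope² = x² + 5²
x = √(28² - 5²) = √759
dx/dt = (rope/x) · d(rope)/dt = (28/√759) · (-7) = -196√759/759 m/s
The boat approaches at 196√759/759 ≈ 7.114 m/s.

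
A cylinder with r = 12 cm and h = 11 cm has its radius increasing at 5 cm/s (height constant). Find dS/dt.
350π cm²/s

S = 2πrh + 2πr² (lateral + bases)
dS/dt = (2πh + 4πr)·dr/dt = (2π·11 + 4π·12)·5
= 350π cm²/s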